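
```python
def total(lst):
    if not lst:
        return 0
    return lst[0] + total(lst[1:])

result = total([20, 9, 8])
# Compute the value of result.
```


total([20, 9, 8])
= 20 + total([9, 8])
= 20 + 9 + total([8])
= 20 + 9 + 8 + total([])
= 20 + 9 + 8 + 0
= 37


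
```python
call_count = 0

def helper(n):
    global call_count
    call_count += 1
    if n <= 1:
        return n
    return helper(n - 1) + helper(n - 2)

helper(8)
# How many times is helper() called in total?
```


helper(8) calls helper(7) and helper(6); each non-base call branches into two more.
Let C(k) = total number of calls made by helper(k), including the call to helper(k) itself.
Base cases: C(0) = 1, C(1) = 1
Recurrence: C(k) = 1 + C(k-1) + C(k-2)
  C(2) = 1 + C(1) + C(0) = 1 + 1 + 1 = 3
  C(3) = 1 + C(2) + C(1) = 1 + 3 + 1 = 5
  C(4) = 1 + C(3) + C(2) = 1 + 5 + 3 = 9
  C(5) = 1 + C(4) + C(3) = 1 + 9 + 5 = 15
  C(6) = 1 + C(5) + C(4) = 1 + 15 + 9 = 25
  C(7) = 1 + C(6) + C(5) = 1 + 25 + 15 = 41
  C(8) = 1 + C(7) + C(6) = 1 + 41 + 25 = 67
Total calls = C(8) = 67


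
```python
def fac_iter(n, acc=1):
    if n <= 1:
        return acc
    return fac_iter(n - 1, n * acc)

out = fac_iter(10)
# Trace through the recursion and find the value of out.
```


fac_iter(10, 1)
= fac_iter(9, 10 * 1) = fac_iter(9, 10)
= fac_iter(8, 9 * 10) = fac_iter(8, 90)
= fac_iter(7, 8 * 90) = fac_iter(7, 720)
= fac_iter(6, 7 * 720) = fac_iter(6, 5040)
= fac_iter(5, 6 * 5040) = fac_iter(5, 30240)
= fac_iter(4, 5 * 30240) = fac_iter(4, 151200)
= fac_iter(3, 4 * 151200) = fac_iter(3, 604800)
= fac_iter(2, 3 * 604800) = fac_iter(2, 1814400)
= fac_iter(1, 2 * 1814400) = fac_iter(1, 3628800)
n <= 1, return acc = 3628800


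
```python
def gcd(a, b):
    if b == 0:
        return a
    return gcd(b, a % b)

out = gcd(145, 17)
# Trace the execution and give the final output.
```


gcd(145, 17)
= gcd(17, 145 % 17) = gcd(17, 9)
= gcd(9, 17 % 9) = gcd(9, 8)
= gcd(8, 9 % 8) = gcd(8, 1)
= gcd(1, 8 % 1) = gcd(1, 0)
b == 0, return a = 1


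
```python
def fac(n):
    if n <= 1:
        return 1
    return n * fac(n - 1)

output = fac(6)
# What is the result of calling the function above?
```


fac(6)
= 6 * fac(5)
= 6 * 5 * fac(4)
= 6 * 5 * 4 * fac(3)
= 6 * 5 * 4 * 3 * fac(2)
= 6 * 5 * 4 * 3 * 2 * fac(1)
= 6 * 5 * 4 * 3 * 2 * 1
= 720


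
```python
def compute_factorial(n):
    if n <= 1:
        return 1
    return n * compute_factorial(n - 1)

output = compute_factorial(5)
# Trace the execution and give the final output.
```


compute_factorial(5)
= 5 * compute_factorial(4)
= 5 * 4 * compute_factorial(3)
= 5 * 4 * 3 * compute_factorial(2)
= 5 * 4 * 3 * 2 * compute_factorial(1)
= 5 * 4 * 3 * 2 * 1
= 120


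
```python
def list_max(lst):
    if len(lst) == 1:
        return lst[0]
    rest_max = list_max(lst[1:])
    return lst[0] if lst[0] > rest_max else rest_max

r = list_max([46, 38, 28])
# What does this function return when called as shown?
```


list_max([46, 38, 28])
= compare 46 with list_max([38, 28])
= compare 38 with list_max([28])
Base: list_max([28]) = 28
compare 38 with 28: max = 38
compare 46 with 38: max = 46
= 46


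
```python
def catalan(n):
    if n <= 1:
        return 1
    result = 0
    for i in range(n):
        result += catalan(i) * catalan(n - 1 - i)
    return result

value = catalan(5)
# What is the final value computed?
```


catalan(5)
= sum of catalan(i) * catalan(5-1-i) for i in 0..4
First compute sub-values bottom-up:
  catalan(0) = 1, catalan(1) = 1
  catalan(2) = 1*1 + 1*1 = 2
  catalan(3) = 1*2 + 1*1 + 2*1 = 5
  catalan(4) = 1*5 + 1*2 + 2*1 + 5*1 = 14
Now catalan(5):
  catalan(0)*catalan(4) = 1*14 = 14
  catalan(1)*catalan(3) = 1*5 = 5
  catalan(2)*catalan(2) = 2*2 = 4
  catalan(3)*catalan(1) = 5*1 = 5
  catalan(4)*catalan(0) = 14*1 = 14
= 14 + 5 + 4 + 5 + 14
= 42


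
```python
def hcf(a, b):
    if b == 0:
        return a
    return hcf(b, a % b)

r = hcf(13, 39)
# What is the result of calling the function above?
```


hcf(13, 39)
= hcf(39, 13 % 39) = hcf(39, 13)
= hcf(13, 39 % 13) = hcf(13, 0)
b == 0, return a = 13


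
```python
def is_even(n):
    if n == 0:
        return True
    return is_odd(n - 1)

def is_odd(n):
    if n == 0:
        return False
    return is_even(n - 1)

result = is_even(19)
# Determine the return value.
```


is_even(19)
= is_odd(18)
= is_even(17)
= is_odd(16)
= is_even(15)
= is_odd(14)
= is_even(13)
= is_odd(12)
= is_even(11)
= is_odd(10)
= is_even(9)
= is_odd(8)
= is_even(7)
= is_odd(6)
= is_even(5)
= is_odd(4)
= is_even(3)
= is_odd(2)
= is_even(1)
= is_odd(0)
n == 0: return False
= False


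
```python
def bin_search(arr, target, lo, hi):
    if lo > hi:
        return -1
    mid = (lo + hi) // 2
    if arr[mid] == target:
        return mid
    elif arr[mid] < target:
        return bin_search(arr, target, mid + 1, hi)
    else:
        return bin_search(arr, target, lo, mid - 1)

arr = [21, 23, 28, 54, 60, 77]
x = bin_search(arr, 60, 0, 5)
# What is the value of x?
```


bin_search(arr, 60, 0, 5)
lo=0, hi=5, mid=2, arr[mid]=28
28 < 60, search right half
lo=3, hi=5, mid=4, arr[mid]=60
arr[4] == 60, found at index 4
= 4


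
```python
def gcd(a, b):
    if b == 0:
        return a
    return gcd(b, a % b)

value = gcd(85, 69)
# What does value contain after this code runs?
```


gcd(85, 69)
= gcd(69, 85 % 69) = gcd(69, 16)
= gcd(16, 69 % 16) = gcd(16, 5)
= gcd(5, 16 % 5) = gcd(5, 1)
= gcd(1, 5 % 1) = gcd(1, 0)
b == 0, return a = 1


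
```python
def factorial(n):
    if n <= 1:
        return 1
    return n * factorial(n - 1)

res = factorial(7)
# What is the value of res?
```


factorial(7)
= 7 * factorial(6)
= 7 * 6 * factorial(5)
= 7 * 6 * 5 * factorial(4)
= 7 * 6 * 5 * 4 * factorial(3)
= 7 * 6 * 5 * 4 * 3 * factorial(2)
= 7 * 6 * 5 * 4 * 3 * 2 * factorial(1)
= 7 * 6 * 5 * 4 * 3 * 2 * 1
= 5040


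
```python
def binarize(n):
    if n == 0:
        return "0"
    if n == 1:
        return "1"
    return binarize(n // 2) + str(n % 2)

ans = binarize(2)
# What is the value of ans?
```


binarize(2)
= binarize(1) + "0"
= "1" + "0"
= "10"


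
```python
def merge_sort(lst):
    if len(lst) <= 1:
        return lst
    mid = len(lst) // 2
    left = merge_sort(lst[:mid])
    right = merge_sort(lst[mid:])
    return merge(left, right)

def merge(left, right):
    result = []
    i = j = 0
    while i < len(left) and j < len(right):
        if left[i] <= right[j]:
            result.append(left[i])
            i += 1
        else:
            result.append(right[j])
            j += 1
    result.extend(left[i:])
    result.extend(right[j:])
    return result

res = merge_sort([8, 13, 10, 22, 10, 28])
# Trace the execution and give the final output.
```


merge_sort([8, 13, 10, 22, 10, 28])
Split into [8, 13, 10] and [22, 10, 28]
Left sorted: [8, 10, 13]
Right sorted: [10, 22, 28]
Merge [8, 10, 13] and [10, 22, 28]
= [8, 10, 10, 13, 22, 28]


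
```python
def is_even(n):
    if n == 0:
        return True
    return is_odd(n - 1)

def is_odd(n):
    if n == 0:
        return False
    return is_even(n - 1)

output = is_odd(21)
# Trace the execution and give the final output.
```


is_odd(21)
= is_even(20)
= is_odd(19)
= is_even(18)
= is_odd(17)
= is_even(16)
= is_odd(15)
= is_even(14)
= is_odd(13)
= is_even(12)
= is_odd(11)
= is_even(10)
= is_odd(9)
= is_even(8)
= is_odd(7)
= is_even(6)
= is_odd(5)
= is_even(4)
= is_odd(3)
= is_even(2)
= is_odd(1)
= is_even(0)
n == 0: return True
= True


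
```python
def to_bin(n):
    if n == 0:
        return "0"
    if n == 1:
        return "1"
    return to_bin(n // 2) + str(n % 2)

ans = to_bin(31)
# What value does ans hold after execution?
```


to_bin(31)
= to_bin(15) + "1"
= to_bin(7) + "1" + "1"
= to_bin(3) + "1" + "1" + "1"
= to_bin(1) + "1" + "1" + "1" + "1"
= "1" + "1" + "1" + "1" + "1"
= "11111"


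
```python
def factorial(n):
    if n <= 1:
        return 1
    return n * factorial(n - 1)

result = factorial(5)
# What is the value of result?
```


factorial(5)
= 5 * factorial(4)
= 5 * 4 * factorial(3)
= 5 * 4 * 3 * factorial(2)
= 5 * 4 * 3 * 2 * factorial(1)
= 5 * 4 * 3 * 2 * 1
= 120


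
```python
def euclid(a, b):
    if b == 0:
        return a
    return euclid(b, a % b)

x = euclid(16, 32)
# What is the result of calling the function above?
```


euclid(16, 32)
= euclid(32, 16 % 32) = euclid(32, 16)
= euclid(16, 32 % 16) = euclid(16, 0)
b == 0, return a = 16


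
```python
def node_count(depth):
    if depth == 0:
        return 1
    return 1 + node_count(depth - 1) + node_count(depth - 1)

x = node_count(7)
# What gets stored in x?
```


node_count(7)
= 1 + node_count(6) + node_count(6)
= 1 + 2 * node_count(6)
node_count(k) = 2^(k+1) - 1
node_count(0) = 1
node_count(1) = 3
node_count(2) = 7
node_count(3) = 15
node_count(4) = 31
node_count(7) = 2^8 - 1 = 255


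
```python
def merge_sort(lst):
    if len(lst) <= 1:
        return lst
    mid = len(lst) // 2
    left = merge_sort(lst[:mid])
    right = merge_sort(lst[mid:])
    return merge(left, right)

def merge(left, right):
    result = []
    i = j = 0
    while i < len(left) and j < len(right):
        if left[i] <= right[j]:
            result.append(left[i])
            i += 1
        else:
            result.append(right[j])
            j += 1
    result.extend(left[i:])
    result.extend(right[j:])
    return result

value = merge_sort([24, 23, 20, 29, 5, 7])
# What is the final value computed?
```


merge_sort([24, 23, 20, 29, 5, 7])
Split into [24, 23, 20] and [29, 5, 7]
Left sorted: [20, 23, 24]
Right sorted: [5, 7, 29]
Merge [20, 23, 24] and [5, 7, 29]
= [5, 7, 20, 23, 24, 29]


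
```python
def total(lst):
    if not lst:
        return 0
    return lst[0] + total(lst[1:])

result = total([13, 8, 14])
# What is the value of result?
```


total([13, 8, 14])
= 13 + total([8, 14])
= 13 + 8 + total([14])
= 13 + 8 + 14 + total([])
= 13 + 8 + 14 + 0
= 35


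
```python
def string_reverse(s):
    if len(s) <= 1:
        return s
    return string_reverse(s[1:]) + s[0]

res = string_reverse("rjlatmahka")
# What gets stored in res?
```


string_reverse("rjlatmahka")
= string_reverse("jlatmahka") + "r"
= string_reverse("latmahka") + "j" + "r"
= string_reverse("atmahka") + "l" + "j" + "r"
= string_reverse("tmahka") + "a" + "l" + "j" + "r"
= string_reverse("mahka") + "t" + "a" + "l" + "j" + "r"
= string_reverse("ahka") + "m" + "t" + "a" + "l" + "j" + "r"
= string_reverse("hka") + "a" + "m" + "t" + "a" + "l" + "j" + "r"
= string_reverse("ka") + "h" + "a" + "m" + "t" + "a" + "l" + "j" + "r"
= string_reverse("a") + "k" + "h" + "a" + "m" + "t" + "a" + "l" + "j" + "r"
= "a" + "k" + "h" + "a" + "m" + "t" + "a" + "l" + "j" + "r"
= "akhamtaljr"


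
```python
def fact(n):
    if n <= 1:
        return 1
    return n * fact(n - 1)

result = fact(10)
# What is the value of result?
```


fact(10)
= 10 * fact(9)
= 10 * 9 * fact(8)
= 10 * 9 * 8 * fact(7)
= 10 * 9 * 8 * 7 * fact(6)
= 10 * 9 * 8 * 7 * 6 * fact(5)
= 10 * 9 * 8 * 7 * 6 * 5 * fact(4)
= 10 * 9 * 8 * 7 * 6 * 5 * 4 * fact(3)
= 10 * 9 * 8 * 7 * 6 * 5 * 4 * 3 * fact(2)
= 10 * 9 * 8 * 7 * 6 * 5 * 4 * 3 * 2 * fact(1)
= 10 * 9 * 8 * 7 * 6 * 5 * 4 * 3 * 2 * 1
= 3628800


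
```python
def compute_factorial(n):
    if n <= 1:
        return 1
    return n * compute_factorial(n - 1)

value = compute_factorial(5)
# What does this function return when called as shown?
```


compute_factorial(5)
= 5 * compute_factorial(4)
= 5 * 4 * compute_factorial(3)
= 5 * 4 * 3 * compute_factorial(2)
= 5 * 4 * 3 * 2 * compute_factorial(1)
= 5 * 4 * 3 * 2 * 1
= 120


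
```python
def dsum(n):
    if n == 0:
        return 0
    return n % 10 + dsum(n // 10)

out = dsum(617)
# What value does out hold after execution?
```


dsum(617)
= 7 + dsum(61)
= 7 + 1 + dsum(6)
= 7 + 1 + 6 + dsum(0)
= 7 + 1 + 6 + 0
= 14


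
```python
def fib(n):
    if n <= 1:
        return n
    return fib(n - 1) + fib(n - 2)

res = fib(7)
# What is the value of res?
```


fib(7)
= fib(6) + fib(5)
= (fib(5) + fib(4)) + fib(5)
Computing bottom-up: fib(0)=0, fib(1)=1, fib(2)=1, fib(3)=2, fib(4)=3, fib(5)=5, fib(6)=8, fib(7)=13
= 13


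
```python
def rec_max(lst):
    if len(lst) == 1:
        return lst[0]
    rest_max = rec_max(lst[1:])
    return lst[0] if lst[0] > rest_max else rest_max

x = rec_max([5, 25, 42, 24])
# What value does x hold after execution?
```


rec_max([5, 25, 42, 24])
= compare 5 with rec_max([25, 42, 24])
= compare 25 with rec_max([42, 24])
= compare 42 with rec_max([24])
Base: rec_max([24]) = 24
compare 42 with 24: max = 42
compare 25 with 42: max = 42
compare 5 with 42: max = 42
= 42


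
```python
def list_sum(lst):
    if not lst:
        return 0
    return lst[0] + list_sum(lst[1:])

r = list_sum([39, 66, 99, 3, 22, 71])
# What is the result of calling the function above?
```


list_sum([39, 66, 99, 3, 22, 71])
= 39 + list_sum([66, 99, 3, 22, 71])
= 39 + 66 + list_sum([99, 3, 22, 71])
= 39 + 66 + 99 + list_sum([3, 22, 71])
= 39 + 66 + 99 + 3 + list_sum([22, 71])
= 39 + 66 + 99 + 3 + 22 + list_sum([71])
= 39 + 66 + 99 + 3 + 22 + 71 + list_sum([])
= 39 + 66 + 99 + 3 + 22 + 71 + 0
= 300


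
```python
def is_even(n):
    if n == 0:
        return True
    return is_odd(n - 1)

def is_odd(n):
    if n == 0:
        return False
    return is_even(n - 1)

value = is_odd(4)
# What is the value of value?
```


is_odd(4)
= is_even(3)
= is_odd(2)
= is_even(1)
= is_odd(0)
n == 0: return False
= False


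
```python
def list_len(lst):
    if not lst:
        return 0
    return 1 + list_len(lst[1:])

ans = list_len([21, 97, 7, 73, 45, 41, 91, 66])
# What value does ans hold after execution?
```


list_len([21, 97, 7, 73, 45, 41, 91, 66])
= 1 + list_len([97, 7, 73, 45, 41, 91, 66])
= 1 + 1 + list_len([7, 73, 45, 41, 91, 66])
= 1 + 1 + 1 + list_len([73, 45, 41, 91, 66])
= 1 + 1 + 1 + 1 + list_len([45, 41, 91, 66])
= 1 + 1 + 1 + 1 + 1 + list_len([41, 91, 66])
= 1 + 1 + 1 + 1 + 1 + 1 + list_len([91, 66])
= 1 + 1 + 1 + 1 + 1 + 1 + 1 + list_len([66])
= 1 + 1 + 1 + 1 + 1 + 1 + 1 + 1 + list_len([])
= 1 + 1 + 1 + 1 + 1 + 1 + 1 + 1 + 0
= 8


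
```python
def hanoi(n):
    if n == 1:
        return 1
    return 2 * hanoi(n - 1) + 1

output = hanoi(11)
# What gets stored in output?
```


hanoi(11)
= 2 * hanoi(10) + 1
= 2 * (2 * hanoi(9) + 1) + 1
= 2 * (2 * (2 * hanoi(8) + 1) + 1) + 1
= 2 * (2 * (2 * (2 * hanoi(7) + 1) + 1) + 1) + 1
= 2 * (2 * (2 * (2 * (2 * hanoi(6) + 1) + 1) + 1) + 1) + 1
= 2 * (2 * (2 * (2 * (2 * (2 * hanoi(5) + 1) + 1) + 1) + 1) + 1) + 1
= 2 * (2 * (2 * (2 * (2 * (2 * (2 * hanoi(4) + 1) + 1) + 1) + 1) + 1) + 1) + 1
= 2 * (2 * (2 * (2 * (2 * (2 * (2 * (2 * hanoi(3) + 1) + 1) + 1) + 1) + 1) + 1) + 1) + 1
= 2 * (2 * (2 * (2 * (2 * (2 * (2 * (2 * (2 * hanoi(2) + 1) + 1) + 1) + 1) + 1) + 1) + 1) + 1) + 1
= 2 * (2 * (2 * (2 * (2 * (2 * (2 * (2 * (2 * (2 * hanoi(1) + 1) + 1) + 1) + 1) + 1) + 1) + 1) + 1) + 1) + 1
Now compute bottom-up:
hanoi(1) = 1
hanoi(2) = 2 * 1 + 1 = 3
hanoi(3) = 2 * 3 + 1 = 7
hanoi(4) = 2 * 7 + 1 = 15
hanoi(5) = 2 * 15 + 1 = 31
hanoi(6) = 2 * 31 + 1 = 63
hanoi(7) = 2 * 63 + 1 = 127
hanoi(8) = 2 * 127 + 1 = 255
hanoi(9) = 2 * 255 + 1 = 511
hanoi(10) = 2 * 511 + 1 = 1023
hanoi(11) = 2 * 1023 + 1 = 2047
= 2047


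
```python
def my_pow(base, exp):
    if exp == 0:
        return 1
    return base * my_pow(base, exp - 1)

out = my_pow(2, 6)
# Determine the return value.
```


my_pow(2, 6)
= 2 * my_pow(2, 5)
= 2 * 2 * my_pow(2, 4)
= 2 * 2 * 2 * my_pow(2, 3)
= 2 * 2 * 2 * 2 * my_pow(2, 2)
= 2 * 2 * 2 * 2 * 2 * my_pow(2, 1)
= 2 * 2 * 2 * 2 * 2 * 2 * my_pow(2, 0)
= 2 * 2 * 2 * 2 * 2 * 2 * 1
= 64


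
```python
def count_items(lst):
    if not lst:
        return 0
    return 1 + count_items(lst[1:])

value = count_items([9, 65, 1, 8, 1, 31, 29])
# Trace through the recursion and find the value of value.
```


count_items([9, 65, 1, 8, 1, 31, 29])
= 1 + count_items([65, 1, 8, 1, 31, 29])
= 1 + 1 + count_items([1, 8, 1, 31, 29])
= 1 + 1 + 1 + count_items([8, 1, 31, 29])
= 1 + 1 + 1 + 1 + count_items([1, 31, 29])
= 1 + 1 + 1 + 1 + 1 + count_items([31, 29])
= 1 + 1 + 1 + 1 + 1 + 1 + count_items([29])
= 1 + 1 + 1 + 1 + 1 + 1 + 1 + count_items([])
= 1 + 1 + 1 + 1 + 1 + 1 + 1 + 0
= 7


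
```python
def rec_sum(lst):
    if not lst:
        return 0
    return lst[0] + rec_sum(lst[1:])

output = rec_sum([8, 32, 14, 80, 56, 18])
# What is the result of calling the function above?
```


rec_sum([8, 32, 14, 80, 56, 18])
= 8 + rec_sum([32, 14, 80, 56, 18])
= 8 + 32 + rec_sum([14, 80, 56, 18])
= 8 + 32 + 14 + rec_sum([80, 56, 18])
= 8 + 32 + 14 + 80 + rec_sum([56, 18])
= 8 + 32 + 14 + 80 + 56 + rec_sum([18])
= 8 + 32 + 14 + 80 + 56 + 18 + rec_sum([])
= 8 + 32 + 14 + 80 + 56 + 18 + 0
= 208


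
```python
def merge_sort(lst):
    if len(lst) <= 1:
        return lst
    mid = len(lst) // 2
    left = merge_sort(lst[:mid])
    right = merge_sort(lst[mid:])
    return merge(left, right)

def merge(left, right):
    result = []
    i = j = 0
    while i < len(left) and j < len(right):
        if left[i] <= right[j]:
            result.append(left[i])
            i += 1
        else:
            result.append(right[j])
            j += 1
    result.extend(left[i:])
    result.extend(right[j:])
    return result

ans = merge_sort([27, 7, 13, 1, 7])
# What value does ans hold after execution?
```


merge_sort([27, 7, 13, 1, 7])
Split into [27, 7] and [13, 1, 7]
Left sorted: [7, 27]
Right sorted: [1, 7, 13]
Merge [7, 27] and [1, 7, 13]
= [1, 7, 7, 13, 27]


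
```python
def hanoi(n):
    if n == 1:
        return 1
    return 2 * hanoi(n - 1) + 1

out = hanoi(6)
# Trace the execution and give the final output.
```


hanoi(6)
= 2 * hanoi(5) + 1
= 2 * (2 * hanoi(4) + 1) + 1
= 2 * (2 * (2 * hanoi(3) + 1) + 1) + 1
= 2 * (2 * (2 * (2 * hanoi(2) + 1) + 1) + 1) + 1
= 2 * (2 * (2 * (2 * (2 * hanoi(1) + 1) + 1) + 1) + 1) + 1
Now compute bottom-up:
hanoi(1) = 1
hanoi(2) = 2 * 1 + 1 = 3
hanoi(3) = 2 * 3 + 1 = 7
hanoi(4) = 2 * 7 + 1 = 15
hanoi(5) = 2 * 15 + 1 = 31
hanoi(6) = 2 * 31 + 1 = 63
= 63


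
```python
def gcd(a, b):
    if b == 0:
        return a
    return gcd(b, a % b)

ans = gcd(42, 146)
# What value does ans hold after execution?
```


gcd(42, 146)
= gcd(146, 42 % 146) = gcd(146, 42)
= gcd(42, 146 % 42) = gcd(42, 20)
= gcd(20, 42 % 20) = gcd(20, 2)
= gcd(2, 20 % 2) = gcd(2, 0)
b == 0, return a = 2


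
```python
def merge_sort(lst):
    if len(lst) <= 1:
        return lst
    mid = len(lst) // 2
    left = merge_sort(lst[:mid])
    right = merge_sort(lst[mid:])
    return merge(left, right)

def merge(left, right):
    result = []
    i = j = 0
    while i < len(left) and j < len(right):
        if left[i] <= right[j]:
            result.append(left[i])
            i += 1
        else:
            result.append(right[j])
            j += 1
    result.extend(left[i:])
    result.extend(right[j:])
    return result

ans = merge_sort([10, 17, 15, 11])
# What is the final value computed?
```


merge_sort([10, 17, 15, 11])
Split into [10, 17] and [15, 11]
Left sorted: [10, 17]
Right sorted: [11, 15]
Merge [10, 17] and [11, 15]
= [10, 11, 15, 17]


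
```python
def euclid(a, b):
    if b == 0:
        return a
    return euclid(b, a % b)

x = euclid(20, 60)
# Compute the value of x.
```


euclid(20, 60)
= euclid(60, 20 % 60) = euclid(60, 20)
= euclid(20, 60 % 20) = euclid(20, 0)
b == 0, return a = 20


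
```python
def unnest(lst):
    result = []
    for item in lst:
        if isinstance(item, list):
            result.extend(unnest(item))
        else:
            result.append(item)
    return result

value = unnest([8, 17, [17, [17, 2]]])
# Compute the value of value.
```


unnest([8, 17, [17, [17, 2]]])
Processing each element:
  8 is not a list -> append 8
  17 is not a list -> append 17
  [17, [17, 2]] is a list -> unnest recursively -> [17, 17, 2]
= [8, 17, 17, 17, 2]


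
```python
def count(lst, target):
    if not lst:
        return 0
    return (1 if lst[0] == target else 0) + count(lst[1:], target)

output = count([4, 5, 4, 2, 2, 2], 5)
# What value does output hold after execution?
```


count([4, 5, 4, 2, 2, 2], 5)
lst[0]=4 != 5: 0 + count([5, 4, 2, 2, 2], 5)
lst[0]=5 == 5: 1 + count([4, 2, 2, 2], 5)
lst[0]=4 != 5: 0 + count([2, 2, 2], 5)
lst[0]=2 != 5: 0 + count([2, 2], 5)
lst[0]=2 != 5: 0 + count([2], 5)
lst[0]=2 != 5: 0 + count([], 5)
= 1


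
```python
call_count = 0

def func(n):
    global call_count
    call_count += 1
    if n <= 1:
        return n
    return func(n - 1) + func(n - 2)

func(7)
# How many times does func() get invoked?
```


func(7) calls func(6) and func(5); each non-base call branches into two more.
Let C(k) = total number of calls made by func(k), including the call to func(k) itself.
Base cases: C(0) = 1, C(1) = 1
Recurrence: C(k) = 1 + C(k-1) + C(k-2)
  C(2) = 1 + C(1) + C(0) = 1 + 1 + 1 = 3
  C(3) = 1 + C(2) + C(1) = 1 + 3 + 1 = 5
  C(4) = 1 + C(3) + C(2) = 1 + 5 + 3 = 9
  C(5) = 1 + C(4) + C(3) = 1 + 9 + 5 = 15
  C(6) = 1 + C(5) + C(4) = 1 + 15 + 9 = 25
  C(7) = 1 + C(6) + C(5) = 1 + 25 + 15 = 41
Total calls = C(7) = 41


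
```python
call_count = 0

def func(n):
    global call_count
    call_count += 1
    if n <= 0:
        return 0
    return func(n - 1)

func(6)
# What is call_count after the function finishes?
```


func(6) calls func(5) calls ... calls func(0)
Total calls: 6 + 1 (for base case) = 7


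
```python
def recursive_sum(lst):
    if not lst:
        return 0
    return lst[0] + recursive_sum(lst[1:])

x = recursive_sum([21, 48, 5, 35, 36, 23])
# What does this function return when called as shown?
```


recursive_sum([21, 48, 5, 35, 36, 23])
= 21 + recursive_sum([48, 5, 35, 36, 23])
= 21 + 48 + recursive_sum([5, 35, 36, 23])
= 21 + 48 + 5 + recursive_sum([35, 36, 23])
= 21 + 48 + 5 + 35 + recursive_sum([36, 23])
= 21 + 48 + 5 + 35 + 36 + recursive_sum([23])
= 21 + 48 + 5 + 35 + 36 + 23 + recursive_sum([])
= 21 + 48 + 5 + 35 + 36 + 23 + 0
= 168


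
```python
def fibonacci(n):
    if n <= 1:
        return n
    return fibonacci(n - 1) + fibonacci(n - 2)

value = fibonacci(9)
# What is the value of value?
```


fibonacci(9)
= fibonacci(8) + fibonacci(7)
= (fibonacci(7) + fibonacci(6)) + fibonacci(7)
Computing bottom-up: fibonacci(0)=0, fibonacci(1)=1, fibonacci(2)=1, fibonacci(3)=2, fibonacci(4)=3, fibonacci(5)=5, fibonacci(6)=8, fibonacci(7)=13, fibonacci(8)=21, fibonacci(9)=34
= 34


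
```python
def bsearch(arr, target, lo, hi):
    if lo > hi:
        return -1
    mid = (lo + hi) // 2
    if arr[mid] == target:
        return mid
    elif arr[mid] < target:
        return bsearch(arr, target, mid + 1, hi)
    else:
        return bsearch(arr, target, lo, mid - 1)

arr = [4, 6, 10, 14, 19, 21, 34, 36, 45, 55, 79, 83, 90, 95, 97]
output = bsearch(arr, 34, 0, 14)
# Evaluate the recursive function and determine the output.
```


bsearch(arr, 34, 0, 14)
lo=0, hi=14, mid=7, arr[mid]=36
36 > 34, search left half
lo=0, hi=6, mid=3, arr[mid]=14
14 < 34, search right half
lo=4, hi=6, mid=5, arr[mid]=21
21 < 34, search right half
lo=6, hi=6, mid=6, arr[mid]=34
arr[6] == 34, found at index 6
= 6


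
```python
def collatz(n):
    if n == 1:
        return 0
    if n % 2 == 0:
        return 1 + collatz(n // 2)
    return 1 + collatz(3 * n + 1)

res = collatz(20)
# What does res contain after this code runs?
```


collatz(20)
20 is even -> collatz(10)
10 is even -> collatz(5)
5 is odd -> 3*5+1 = 16 -> collatz(16)
16 is even -> collatz(8)
8 is even -> collatz(4)
4 is even -> collatz(2)
2 is even -> collatz(1)
Reached 1 after 7 steps
= 7


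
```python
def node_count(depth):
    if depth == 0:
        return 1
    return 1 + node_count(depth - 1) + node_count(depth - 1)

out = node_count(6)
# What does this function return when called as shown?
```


node_count(6)
= 1 + node_count(5) + node_count(5)
= 1 + 2 * node_count(5)
node_count(k) = 2^(k+1) - 1
node_count(0) = 1
node_count(1) = 3
node_count(2) = 7
node_count(3) = 15
node_count(4) = 31
node_count(6) = 2^7 - 1 = 127


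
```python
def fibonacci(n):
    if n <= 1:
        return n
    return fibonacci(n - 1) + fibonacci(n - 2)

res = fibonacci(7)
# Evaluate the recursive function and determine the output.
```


fibonacci(7)
= fibonacci(6) + fibonacci(5)
= (fibonacci(5) + fibonacci(4)) + fibonacci(5)
Computing bottom-up: fibonacci(0)=0, fibonacci(1)=1, fibonacci(2)=1, fibonacci(3)=2, fibonacci(4)=3, fibonacci(5)=5, fibonacci(6)=8, fibonacci(7)=13
= 13


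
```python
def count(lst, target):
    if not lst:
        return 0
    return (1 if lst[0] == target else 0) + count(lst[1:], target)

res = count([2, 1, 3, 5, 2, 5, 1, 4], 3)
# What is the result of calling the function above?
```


count([2, 1, 3, 5, 2, 5, 1, 4], 3)
lst[0]=2 != 3: 0 + count([1, 3, 5, 2, 5, 1, 4], 3)
lst[0]=1 != 3: 0 + count([3, 5, 2, 5, 1, 4], 3)
lst[0]=3 == 3: 1 + count([5, 2, 5, 1, 4], 3)
lst[0]=5 != 3: 0 + count([2, 5, 1, 4], 3)
lst[0]=2 != 3: 0 + count([5, 1, 4], 3)
lst[0]=5 != 3: 0 + count([1, 4], 3)
lst[0]=1 != 3: 0 + count([4], 3)
lst[0]=4 != 3: 0 + count([], 3)
= 1


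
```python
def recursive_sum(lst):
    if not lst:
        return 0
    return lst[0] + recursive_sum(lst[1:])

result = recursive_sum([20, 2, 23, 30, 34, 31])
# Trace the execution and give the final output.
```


recursive_sum([20, 2, 23, 30, 34, 31])
= 20 + recursive_sum([2, 23, 30, 34, 31])
= 20 + 2 + recursive_sum([23, 30, 34, 31])
= 20 + 2 + 23 + recursive_sum([30, 34, 31])
= 20 + 2 + 23 + 30 + recursive_sum([34, 31])
= 20 + 2 + 23 + 30 + 34 + recursive_sum([31])
= 20 + 2 + 23 + 30 + 34 + 31 + recursive_sum([])
= 20 + 2 + 23 + 30 + 34 + 31 + 0
= 140


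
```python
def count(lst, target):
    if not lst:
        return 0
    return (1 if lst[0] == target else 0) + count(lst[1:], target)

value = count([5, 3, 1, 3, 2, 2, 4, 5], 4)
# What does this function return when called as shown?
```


count([5, 3, 1, 3, 2, 2, 4, 5], 4)
lst[0]=5 != 4: 0 + count([3, 1, 3, 2, 2, 4, 5], 4)
lst[0]=3 != 4: 0 + count([1, 3, 2, 2, 4, 5], 4)
lst[0]=1 != 4: 0 + count([3, 2, 2, 4, 5], 4)
lst[0]=3 != 4: 0 + count([2, 2, 4, 5], 4)
lst[0]=2 != 4: 0 + count([2, 4, 5], 4)
lst[0]=2 != 4: 0 + count([4, 5], 4)
lst[0]=4 == 4: 1 + count([5], 4)
lst[0]=5 != 4: 0 + count([], 4)
= 1


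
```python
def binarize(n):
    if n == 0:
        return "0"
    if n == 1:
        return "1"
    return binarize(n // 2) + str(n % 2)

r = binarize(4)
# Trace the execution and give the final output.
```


binarize(4)
= binarize(2) + "0"
= binarize(1) + "0" + "0"
= "1" + "0" + "0"
= "100"


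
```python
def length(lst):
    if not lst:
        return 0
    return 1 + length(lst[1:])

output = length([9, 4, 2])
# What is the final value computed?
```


length([9, 4, 2])
= 1 + length([4, 2])
= 1 + 1 + length([2])
= 1 + 1 + 1 + length([])
= 1 + 1 + 1 + 0
= 3


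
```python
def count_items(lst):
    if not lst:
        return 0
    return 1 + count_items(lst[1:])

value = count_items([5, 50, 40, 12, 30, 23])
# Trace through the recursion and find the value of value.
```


count_items([5, 50, 40, 12, 30, 23])
= 1 + count_items([50, 40, 12, 30, 23])
= 1 + 1 + count_items([40, 12, 30, 23])
= 1 + 1 + 1 + count_items([12, 30, 23])
= 1 + 1 + 1 + 1 + count_items([30, 23])
= 1 + 1 + 1 + 1 + 1 + count_items([23])
= 1 + 1 + 1 + 1 + 1 + 1 + count_items([])
= 1 + 1 + 1 + 1 + 1 + 1 + 0
= 6


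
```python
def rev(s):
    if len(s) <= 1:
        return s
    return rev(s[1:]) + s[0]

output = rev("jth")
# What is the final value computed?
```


rev("jth")
= rev("th") + "j"
= rev("h") + "t" + "j"
= "h" + "t" + "j"
= "htj"


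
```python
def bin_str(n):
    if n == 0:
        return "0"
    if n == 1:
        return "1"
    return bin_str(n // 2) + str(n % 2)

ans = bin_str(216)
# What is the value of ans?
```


bin_str(216)
= bin_str(108) + "0"
= bin_str(54) + "0" + "0"
= bin_str(27) + "0" + "0" + "0"
= bin_str(13) + "1" + "0" + "0" + "0"
= bin_str(6) + "1" + "1" + "0" + "0" + "0"
= bin_str(3) + "0" + "1" + "1" + "0" + "0" + "0"
= bin_str(1) + "1" + "0" + "1" + "1" + "0" + "0" + "0"
= "1" + "1" + "0" + "1" + "1" + "0" + "0" + "0"
= "11011000"


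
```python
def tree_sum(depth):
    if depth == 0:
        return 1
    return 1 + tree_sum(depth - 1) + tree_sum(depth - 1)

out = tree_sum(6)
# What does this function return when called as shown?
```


tree_sum(6)
= 1 + tree_sum(5) + tree_sum(5)
= 1 + 2 * tree_sum(5)
tree_sum(k) = 2^(k+1) - 1
tree_sum(0) = 1
tree_sum(1) = 3
tree_sum(2) = 7
tree_sum(3) = 15
tree_sum(4) = 31
tree_sum(6) = 2^7 - 1 = 127


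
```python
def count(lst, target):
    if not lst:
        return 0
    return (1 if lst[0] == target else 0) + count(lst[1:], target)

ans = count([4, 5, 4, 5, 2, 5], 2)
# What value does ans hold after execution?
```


count([4, 5, 4, 5, 2, 5], 2)
lst[0]=4 != 2: 0 + count([5, 4, 5, 2, 5], 2)
lst[0]=5 != 2: 0 + count([4, 5, 2, 5], 2)
lst[0]=4 != 2: 0 + count([5, 2, 5], 2)
lst[0]=5 != 2: 0 + count([2, 5], 2)
lst[0]=2 == 2: 1 + count([5], 2)
lst[0]=5 != 2: 0 + count([], 2)
= 1


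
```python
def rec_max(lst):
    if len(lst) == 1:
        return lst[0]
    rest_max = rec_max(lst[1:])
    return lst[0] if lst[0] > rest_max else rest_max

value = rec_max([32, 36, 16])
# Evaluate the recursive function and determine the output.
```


rec_max([32, 36, 16])
= compare 32 with rec_max([36, 16])
= compare 36 with rec_max([16])
Base: rec_max([16]) = 16
compare 36 with 16: max = 36
compare 32 with 36: max = 36
= 36


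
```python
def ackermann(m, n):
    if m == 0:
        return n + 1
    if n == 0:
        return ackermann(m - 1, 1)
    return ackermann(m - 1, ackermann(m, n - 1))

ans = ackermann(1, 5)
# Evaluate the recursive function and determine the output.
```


ackermann(1, 5)
= ackermann(0, ackermann(1, 4))
First compute ackermann(1, 4) = 6
= ackermann(0, 6)
= 7


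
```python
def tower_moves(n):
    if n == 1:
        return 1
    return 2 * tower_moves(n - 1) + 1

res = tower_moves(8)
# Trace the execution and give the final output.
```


tower_moves(8)
= 2 * tower_moves(7) + 1
= 2 * (2 * tower_moves(6) + 1) + 1
= 2 * (2 * (2 * tower_moves(5) + 1) + 1) + 1
= 2 * (2 * (2 * (2 * tower_moves(4) + 1) + 1) + 1) + 1
= 2 * (2 * (2 * (2 * (2 * tower_moves(3) + 1) + 1) + 1) + 1) + 1
= 2 * (2 * (2 * (2 * (2 * (2 * tower_moves(2) + 1) + 1) + 1) + 1) + 1) + 1
= 2 * (2 * (2 * (2 * (2 * (2 * (2 * tower_moves(1) + 1) + 1) + 1) + 1) + 1) + 1) + 1
Now compute bottom-up:
tower_moves(1) = 1
tower_moves(2) = 2 * 1 + 1 = 3
tower_moves(3) = 2 * 3 + 1 = 7
tower_moves(4) = 2 * 7 + 1 = 15
tower_moves(5) = 2 * 15 + 1 = 31
tower_moves(6) = 2 * 31 + 1 = 63
tower_moves(7) = 2 * 63 + 1 = 127
tower_moves(8) = 2 * 127 + 1 = 255
= 255


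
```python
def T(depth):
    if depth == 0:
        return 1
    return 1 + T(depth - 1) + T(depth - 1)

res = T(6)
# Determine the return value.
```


T(6)
= 1 + T(5) + T(5)
= 1 + 2 * T(5)
T(k) = 2^(k+1) - 1
T(0) = 1
T(1) = 3
T(2) = 7
T(3) = 15
T(4) = 31
T(6) = 2^7 - 1 = 127


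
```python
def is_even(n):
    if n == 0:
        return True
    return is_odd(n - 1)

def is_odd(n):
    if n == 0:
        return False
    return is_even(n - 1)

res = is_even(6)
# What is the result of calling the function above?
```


is_even(6)
= is_odd(5)
= is_even(4)
= is_odd(3)
= is_even(2)
= is_odd(1)
= is_even(0)
n == 0: return True
= True


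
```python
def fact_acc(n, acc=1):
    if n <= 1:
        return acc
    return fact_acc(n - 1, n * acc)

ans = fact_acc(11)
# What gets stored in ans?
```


fact_acc(11, 1)
= fact_acc(10, 11 * 1) = fact_acc(10, 11)
= fact_acc(9, 10 * 11) = fact_acc(9, 110)
= fact_acc(8, 9 * 110) = fact_acc(8, 990)
= fact_acc(7, 8 * 990) = fact_acc(7, 7920)
= fact_acc(6, 7 * 7920) = fact_acc(6, 55440)
= fact_acc(5, 6 * 55440) = fact_acc(5, 332640)
= fact_acc(4, 5 * 332640) = fact_acc(4, 1663200)
= fact_acc(3, 4 * 1663200) = fact_acc(3, 6652800)
= fact_acc(2, 3 * 6652800) = fact_acc(2, 19958400)
= fact_acc(1, 2 * 19958400) = fact_acc(1, 39916800)
n <= 1, return acc = 39916800


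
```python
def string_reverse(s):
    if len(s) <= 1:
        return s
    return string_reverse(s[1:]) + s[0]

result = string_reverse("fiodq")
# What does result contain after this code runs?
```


string_reverse("fiodq")
= string_reverse("iodq") + "f"
= string_reverse("odq") + "i" + "f"
= string_reverse("dq") + "o" + "i" + "f"
= string_reverse("q") + "d" + "o" + "i" + "f"
= "q" + "d" + "o" + "i" + "f"
= "qdoif"


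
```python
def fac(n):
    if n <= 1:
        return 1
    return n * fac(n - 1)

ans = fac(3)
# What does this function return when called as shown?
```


fac(3)
= 3 * fac(2)
= 3 * 2 * fac(1)
= 3 * 2 * 1
= 6


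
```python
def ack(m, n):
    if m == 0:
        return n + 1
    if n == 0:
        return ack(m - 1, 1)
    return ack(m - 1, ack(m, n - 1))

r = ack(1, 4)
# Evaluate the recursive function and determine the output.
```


ack(1, 4)
= ack(0, ack(1, 3))
First compute ack(1, 3) = 5
= ack(0, 5)
= 6


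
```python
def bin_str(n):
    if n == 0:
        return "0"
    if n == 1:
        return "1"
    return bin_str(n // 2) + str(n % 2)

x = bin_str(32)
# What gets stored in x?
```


bin_str(32)
= bin_str(16) + "0"
= bin_str(8) + "0" + "0"
= bin_str(4) + "0" + "0" + "0"
= bin_str(2) + "0" + "0" + "0" + "0"
= bin_str(1) + "0" + "0" + "0" + "0" + "0"
= "1" + "0" + "0" + "0" + "0" + "0"
= "100000"


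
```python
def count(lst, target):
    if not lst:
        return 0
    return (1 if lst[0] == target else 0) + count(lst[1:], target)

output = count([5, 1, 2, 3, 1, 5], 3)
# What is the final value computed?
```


count([5, 1, 2, 3, 1, 5], 3)
lst[0]=5 != 3: 0 + count([1, 2, 3, 1, 5], 3)
lst[0]=1 != 3: 0 + count([2, 3, 1, 5], 3)
lst[0]=2 != 3: 0 + count([3, 1, 5], 3)
lst[0]=3 == 3: 1 + count([1, 5], 3)
lst[0]=1 != 3: 0 + count([5], 3)
lst[0]=5 != 3: 0 + count([], 3)
= 1


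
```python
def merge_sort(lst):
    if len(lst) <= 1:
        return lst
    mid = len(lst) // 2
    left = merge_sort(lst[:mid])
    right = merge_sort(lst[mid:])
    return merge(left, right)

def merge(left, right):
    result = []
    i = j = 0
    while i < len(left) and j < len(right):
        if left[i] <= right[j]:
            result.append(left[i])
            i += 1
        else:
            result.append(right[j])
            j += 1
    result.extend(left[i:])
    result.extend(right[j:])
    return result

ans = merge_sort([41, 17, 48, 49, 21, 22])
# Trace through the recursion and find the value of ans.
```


merge_sort([41, 17, 48, 49, 21, 22])
Split into [41, 17, 48] and [49, 21, 22]
Left sorted: [17, 41, 48]
Right sorted: [21, 22, 49]
Merge [17, 41, 48] and [21, 22, 49]
= [17, 21, 22, 41, 48, 49]


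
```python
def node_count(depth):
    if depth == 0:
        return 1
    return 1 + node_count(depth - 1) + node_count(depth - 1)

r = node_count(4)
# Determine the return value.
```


node_count(4)
= 1 + node_count(3) + node_count(3)
= 1 + 2 * node_count(3)
node_count(k) = 2^(k+1) - 1
node_count(0) = 1
node_count(1) = 3
node_count(2) = 7
node_count(3) = 15
node_count(4) = 31
node_count(4) = 2^5 - 1 = 31


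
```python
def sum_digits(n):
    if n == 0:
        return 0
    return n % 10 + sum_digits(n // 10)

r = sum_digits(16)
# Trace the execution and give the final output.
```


sum_digits(16)
= 6 + sum_digits(1)
= 6 + 1 + sum_digits(0)
= 6 + 1 + 0
= 7


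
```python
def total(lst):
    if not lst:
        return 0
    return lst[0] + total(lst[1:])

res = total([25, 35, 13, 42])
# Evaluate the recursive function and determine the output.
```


total([25, 35, 13, 42])
= 25 + total([35, 13, 42])
= 25 + 35 + total([13, 42])
= 25 + 35 + 13 + total([42])
= 25 + 35 + 13 + 42 + total([])
= 25 + 35 + 13 + 42 + 0
= 115


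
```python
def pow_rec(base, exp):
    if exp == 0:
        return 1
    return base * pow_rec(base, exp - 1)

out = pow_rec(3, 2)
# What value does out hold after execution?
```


pow_rec(3, 2)
= 3 * pow_rec(3, 1)
= 3 * 3 * pow_rec(3, 0)
= 3 * 3 * 1
= 9


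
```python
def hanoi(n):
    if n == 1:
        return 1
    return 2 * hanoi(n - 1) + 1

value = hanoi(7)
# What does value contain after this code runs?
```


hanoi(7)
= 2 * hanoi(6) + 1
= 2 * (2 * hanoi(5) + 1) + 1
= 2 * (2 * (2 * hanoi(4) + 1) + 1) + 1
= 2 * (2 * (2 * (2 * hanoi(3) + 1) + 1) + 1) + 1
= 2 * (2 * (2 * (2 * (2 * hanoi(2) + 1) + 1) + 1) + 1) + 1
= 2 * (2 * (2 * (2 * (2 * (2 * hanoi(1) + 1) + 1) + 1) + 1) + 1) + 1
Now compute bottom-up:
hanoi(1) = 1
hanoi(2) = 2 * 1 + 1 = 3
hanoi(3) = 2 * 3 + 1 = 7
hanoi(4) = 2 * 7 + 1 = 15
hanoi(5) = 2 * 15 + 1 = 31
hanoi(6) = 2 * 31 + 1 = 63
hanoi(7) = 2 * 63 + 1 = 127
= 127


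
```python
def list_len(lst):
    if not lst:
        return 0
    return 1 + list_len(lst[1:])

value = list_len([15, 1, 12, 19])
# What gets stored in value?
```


list_len([15, 1, 12, 19])
= 1 + list_len([1, 12, 19])
= 1 + 1 + list_len([12, 19])
= 1 + 1 + 1 + list_len([19])
= 1 + 1 + 1 + 1 + list_len([])
= 1 + 1 + 1 + 1 + 0
= 4


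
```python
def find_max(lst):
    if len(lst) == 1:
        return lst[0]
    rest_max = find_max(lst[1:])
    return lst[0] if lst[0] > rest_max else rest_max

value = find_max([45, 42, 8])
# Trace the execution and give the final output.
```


find_max([45, 42, 8])
= compare 45 with find_max([42, 8])
= compare 42 with find_max([8])
Base: find_max([8]) = 8
compare 42 with 8: max = 42
compare 45 with 42: max = 45
= 45


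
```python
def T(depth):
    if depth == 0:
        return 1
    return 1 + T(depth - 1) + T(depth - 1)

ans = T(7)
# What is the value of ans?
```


T(7)
= 1 + T(6) + T(6)
= 1 + 2 * T(6)
T(k) = 2^(k+1) - 1
T(0) = 1
T(1) = 3
T(2) = 7
T(3) = 15
T(4) = 31
T(7) = 2^8 - 1 = 255


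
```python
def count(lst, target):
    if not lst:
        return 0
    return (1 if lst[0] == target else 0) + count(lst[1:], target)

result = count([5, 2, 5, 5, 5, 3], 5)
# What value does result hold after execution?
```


count([5, 2, 5, 5, 5, 3], 5)
lst[0]=5 == 5: 1 + count([2, 5, 5, 5, 3], 5)
lst[0]=2 != 5: 0 + count([5, 5, 5, 3], 5)
lst[0]=5 == 5: 1 + count([5, 5, 3], 5)
lst[0]=5 == 5: 1 + count([5, 3], 5)
lst[0]=5 == 5: 1 + count([3], 5)
lst[0]=3 != 5: 0 + count([], 5)
= 4


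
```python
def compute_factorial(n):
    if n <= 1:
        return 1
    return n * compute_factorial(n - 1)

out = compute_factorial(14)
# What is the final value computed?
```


compute_factorial(14)
= 14 * compute_factorial(13)
= 14 * 13 * compute_factorial(12)
= 14 * 13 * 12 * compute_factorial(11)
= 14 * 13 * 12 * 11 * compute_factorial(10)
= 14 * 13 * 12 * 11 * 10 * compute_factorial(9)
= 14 * 13 * 12 * 11 * 10 * 9 * compute_factorial(8)
= 14 * 13 * 12 * 11 * 10 * 9 * 8 * compute_factorial(7)
= 14 * 13 * 12 * 11 * 10 * 9 * 8 * 7 * compute_factorial(6)
= 14 * 13 * 12 * 11 * 10 * 9 * 8 * 7 * 6 * compute_factorial(5)
= 14 * 13 * 12 * 11 * 10 * 9 * 8 * 7 * 6 * 5 * compute_factorial(4)
= 14 * 13 * 12 * 11 * 10 * 9 * 8 * 7 * 6 * 5 * 4 * compute_factorial(3)
= 14 * 13 * 12 * 11 * 10 * 9 * 8 * 7 * 6 * 5 * 4 * 3 * compute_factorial(2)
= 14 * 13 * 12 * 11 * 10 * 9 * 8 * 7 * 6 * 5 * 4 * 3 * 2 * compute_factorial(1)
= 14 * 13 * 12 * 11 * 10 * 9 * 8 * 7 * 6 * 5 * 4 * 3 * 2 * 1
= 87178291200


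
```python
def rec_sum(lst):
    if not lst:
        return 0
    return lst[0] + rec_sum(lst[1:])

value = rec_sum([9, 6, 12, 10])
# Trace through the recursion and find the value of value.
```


rec_sum([9, 6, 12, 10])
= 9 + rec_sum([6, 12, 10])
= 9 + 6 + rec_sum([12, 10])
= 9 + 6 + 12 + rec_sum([10])
= 9 + 6 + 12 + 10 + rec_sum([])
= 9 + 6 + 12 + 10 + 0
= 37


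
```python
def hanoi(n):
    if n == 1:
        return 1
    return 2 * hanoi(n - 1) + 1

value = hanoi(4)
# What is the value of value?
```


hanoi(4)
= 2 * hanoi(3) + 1
= 2 * (2 * hanoi(2) + 1) + 1
= 2 * (2 * (2 * hanoi(1) + 1) + 1) + 1
Now compute bottom-up:
hanoi(1) = 1
hanoi(2) = 2 * 1 + 1 = 3
hanoi(3) = 2 * 3 + 1 = 7
hanoi(4) = 2 * 7 + 1 = 15
= 15


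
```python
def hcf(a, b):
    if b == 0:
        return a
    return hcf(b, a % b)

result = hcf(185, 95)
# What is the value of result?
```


hcf(185, 95)
= hcf(95, 185 % 95) = hcf(95, 90)
= hcf(90, 95 % 90) = hcf(90, 5)
= hcf(5, 90 % 5) = hcf(5, 0)
b == 0, return a = 5
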